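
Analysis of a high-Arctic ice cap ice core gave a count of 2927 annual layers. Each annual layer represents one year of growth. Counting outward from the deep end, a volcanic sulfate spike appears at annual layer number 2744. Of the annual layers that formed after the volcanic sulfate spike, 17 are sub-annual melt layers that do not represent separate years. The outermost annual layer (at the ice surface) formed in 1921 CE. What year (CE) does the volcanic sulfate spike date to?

1755 CE

The volcanic sulfate spike sits at annual layer 2744 from the deep end, so 2927 − 2744 = 183 annual layers formed after it.
Removing the 17 false annual layers leaves 183 − 17 = 166 true annual layers beyond the volcanic sulfate spike.
The annual layer at the ice surface is 1921 CE, so the volcanic sulfate spike dates to 1921 − 166 = 1755 CE.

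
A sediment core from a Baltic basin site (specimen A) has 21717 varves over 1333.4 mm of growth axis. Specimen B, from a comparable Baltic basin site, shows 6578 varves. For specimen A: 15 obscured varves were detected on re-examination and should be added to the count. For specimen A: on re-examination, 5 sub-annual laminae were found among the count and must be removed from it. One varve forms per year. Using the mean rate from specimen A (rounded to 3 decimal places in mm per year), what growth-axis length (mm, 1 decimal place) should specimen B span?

401.3 mm

Specimen A: correcting the raw count gives 21717 − 5 + 15 = 21727 true varves.
A: Mean rate = 1333.4 mm / 21727 years ≈ 0.061 mm/yr.
B's length ≈ 0.061 × 6578 = 401.3 mm.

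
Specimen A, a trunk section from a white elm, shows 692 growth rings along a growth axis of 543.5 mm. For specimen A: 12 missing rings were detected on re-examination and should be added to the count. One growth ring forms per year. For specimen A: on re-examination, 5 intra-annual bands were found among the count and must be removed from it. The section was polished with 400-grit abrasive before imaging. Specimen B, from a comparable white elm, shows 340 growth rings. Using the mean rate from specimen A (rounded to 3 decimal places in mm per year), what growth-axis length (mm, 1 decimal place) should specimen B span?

264.5 mm

Specimen A: true growth ring count = 692 − 5 + 12 = 699.
A: 543.5 mm over 699 years gives 543.5 / 699 ≈ 0.778 mm per year.
Length of B = 0.778 × 340 = 264.5 mm.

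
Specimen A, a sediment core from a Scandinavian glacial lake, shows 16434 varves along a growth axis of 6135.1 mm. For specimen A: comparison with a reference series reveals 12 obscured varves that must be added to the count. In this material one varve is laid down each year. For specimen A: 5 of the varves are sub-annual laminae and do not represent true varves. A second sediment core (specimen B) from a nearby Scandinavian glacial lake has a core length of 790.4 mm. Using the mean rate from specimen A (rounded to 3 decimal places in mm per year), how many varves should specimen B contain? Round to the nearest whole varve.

2119 varves

Specimen A: true varve count = 16434 − 5 + 12 = 16441.
A: 6135.1 mm over 16441 years gives 6135.1 / 16441 ≈ 0.373 mm/yr.
Specimen B: 790.4 mm / 0.373 mm per year = 2119.03 years ≈ 2119 varves.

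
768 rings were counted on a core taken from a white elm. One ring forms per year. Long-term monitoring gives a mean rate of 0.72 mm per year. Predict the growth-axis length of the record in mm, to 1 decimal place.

553.0 mm

768 years of growth are recorded.
Length ≈ 0.72 × 768 = 553.0 mm.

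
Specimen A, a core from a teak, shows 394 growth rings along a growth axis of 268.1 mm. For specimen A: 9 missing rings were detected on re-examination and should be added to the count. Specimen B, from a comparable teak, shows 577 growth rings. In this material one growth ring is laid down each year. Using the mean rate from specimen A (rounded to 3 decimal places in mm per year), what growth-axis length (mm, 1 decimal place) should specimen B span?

383.7 mm

Specimen A: correcting the raw count gives 394 + 9 = 403 true growth rings.
A: Mean rate = 268.1 mm / 403 years ≈ 0.665 mm/yr.
For B, 0.665 mm/year × 577 years = 383.7 mm.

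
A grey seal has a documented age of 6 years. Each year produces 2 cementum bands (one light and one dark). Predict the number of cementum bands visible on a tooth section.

12 cementum bands

Expected cementum bands: 6 × 2 = 12.
So 12 cementum bands should be present.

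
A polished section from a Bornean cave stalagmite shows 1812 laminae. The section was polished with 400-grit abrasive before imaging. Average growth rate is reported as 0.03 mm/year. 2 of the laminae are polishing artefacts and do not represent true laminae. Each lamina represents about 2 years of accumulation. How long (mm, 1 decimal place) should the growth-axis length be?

Correcting the raw count gives 1812 − 2 = 1810 true laminae.
1810 laminae at 2 years each span 1810 × 2 = 3620 years.
Length ≈ 0.03 × 3620 = 108.6 mm.

108.6 mm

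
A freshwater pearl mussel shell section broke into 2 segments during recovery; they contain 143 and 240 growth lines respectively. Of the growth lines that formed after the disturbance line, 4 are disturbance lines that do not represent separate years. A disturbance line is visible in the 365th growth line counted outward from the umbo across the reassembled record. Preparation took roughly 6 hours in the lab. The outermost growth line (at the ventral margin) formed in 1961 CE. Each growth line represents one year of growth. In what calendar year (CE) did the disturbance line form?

Total growth lines = 143 + 240 = 383.
383 − 365 = 18 growth lines lie beyond the disturbance line toward the ventral margin.
Excluding 4 false growth lines: 18 − 4 = 14.
Counting back 14 years from 1961 CE places the disturbance line in 1961 − 14 = 1947 CE.

1947 CE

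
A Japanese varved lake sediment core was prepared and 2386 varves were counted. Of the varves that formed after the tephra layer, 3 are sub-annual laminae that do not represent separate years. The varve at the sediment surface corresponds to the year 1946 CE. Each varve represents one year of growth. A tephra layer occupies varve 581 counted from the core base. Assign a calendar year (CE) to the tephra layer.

144 CE

The tephra layer sits at varve 581 from the core base, so 2386 − 581 = 1805 varves formed after it.
1805 − 3 false = 1802 true varves after the tephra layer.
Counting back 1802 years from 1946 CE places the tephra layer in 1946 − 1802 = 144 CE.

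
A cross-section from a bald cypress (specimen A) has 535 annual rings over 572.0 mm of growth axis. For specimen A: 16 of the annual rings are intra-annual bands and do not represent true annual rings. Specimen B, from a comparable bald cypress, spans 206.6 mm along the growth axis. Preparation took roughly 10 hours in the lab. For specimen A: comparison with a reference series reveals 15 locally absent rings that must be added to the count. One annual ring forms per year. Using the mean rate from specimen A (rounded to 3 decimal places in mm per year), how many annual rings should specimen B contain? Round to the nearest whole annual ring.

193 annual rings

Specimen A: correcting the raw count gives 535 − 16 + 15 = 534 true annual rings.
A: Extension rate ≈ 572.0 / 534 = 1.071 mm per year.
For B, 206.6 / 1.071 = 192.90 years ≈ 193 annual rings.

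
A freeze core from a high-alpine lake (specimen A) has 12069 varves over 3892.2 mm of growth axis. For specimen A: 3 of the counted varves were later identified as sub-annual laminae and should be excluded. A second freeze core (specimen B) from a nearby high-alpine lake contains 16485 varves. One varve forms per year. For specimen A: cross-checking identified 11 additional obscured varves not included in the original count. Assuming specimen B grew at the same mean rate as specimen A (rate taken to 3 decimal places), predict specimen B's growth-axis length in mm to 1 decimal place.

Specimen A: adjusted count: 12069 − 3 + 11 = 12077 varves.
A: Mean rate = 3892.2 mm / 12077 years ≈ 0.322 mm per year.
For B, 0.322 mm/year × 16485 years = 5308.2 mm.

5308.2 mm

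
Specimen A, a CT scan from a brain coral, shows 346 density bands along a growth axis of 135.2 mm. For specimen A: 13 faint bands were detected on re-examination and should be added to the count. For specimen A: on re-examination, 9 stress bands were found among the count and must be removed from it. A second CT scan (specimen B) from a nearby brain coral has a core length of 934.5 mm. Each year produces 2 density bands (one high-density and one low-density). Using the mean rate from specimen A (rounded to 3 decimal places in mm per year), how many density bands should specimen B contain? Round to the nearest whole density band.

2418 density bands

Specimen A: after corrections the count is 346 − 9 + 13 = 350 density bands.
Specimen A: dividing by 2 density bands per year: 350 / 2 = 175 years.
A: 135.2 mm over 175 years gives 135.2 / 175 ≈ 0.773 mm/year.
B spans 934.5 / 0.773 = 1208.93 years; at 2 density bands per year that is 1208.93 × 2 ≈ 2418 density bands.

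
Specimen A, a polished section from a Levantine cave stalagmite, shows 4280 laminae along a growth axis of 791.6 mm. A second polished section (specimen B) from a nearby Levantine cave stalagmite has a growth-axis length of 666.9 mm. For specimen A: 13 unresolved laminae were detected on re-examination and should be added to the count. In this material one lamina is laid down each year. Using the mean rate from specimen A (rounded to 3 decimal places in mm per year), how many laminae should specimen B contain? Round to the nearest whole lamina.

3624 laminae

Specimen A: correcting the raw count gives 4280 + 13 = 4293 true laminae.
A: Mean rate = 791.6 mm / 4293 years ≈ 0.184 mm/year.
For B, 666.9 / 0.184 = 3624.46 years ≈ 3624 laminae.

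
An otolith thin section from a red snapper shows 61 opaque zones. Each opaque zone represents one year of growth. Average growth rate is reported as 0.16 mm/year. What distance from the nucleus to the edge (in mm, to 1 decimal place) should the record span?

9.8 mm

The record spans 61 years at 0.16 mm per year.
61 years at 0.16 mm/year gives 0.16 × 61 = 9.8 mm.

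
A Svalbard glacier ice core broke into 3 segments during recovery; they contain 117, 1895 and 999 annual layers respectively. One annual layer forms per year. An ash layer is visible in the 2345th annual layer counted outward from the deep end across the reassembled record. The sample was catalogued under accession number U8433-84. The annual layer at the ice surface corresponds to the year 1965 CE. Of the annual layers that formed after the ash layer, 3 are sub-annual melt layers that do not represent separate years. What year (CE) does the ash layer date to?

1302 CE

Total annual layers = 117 + 1895 + 999 = 3011.
Between annual layer 2345 and the ice surface there are 3011 − 2345 = 666 annual layers.
Excluding 3 false annual layers: 666 − 3 = 663.
Counting back 663 years from 1965 CE places the ash layer in 1965 − 663 = 1302 CE.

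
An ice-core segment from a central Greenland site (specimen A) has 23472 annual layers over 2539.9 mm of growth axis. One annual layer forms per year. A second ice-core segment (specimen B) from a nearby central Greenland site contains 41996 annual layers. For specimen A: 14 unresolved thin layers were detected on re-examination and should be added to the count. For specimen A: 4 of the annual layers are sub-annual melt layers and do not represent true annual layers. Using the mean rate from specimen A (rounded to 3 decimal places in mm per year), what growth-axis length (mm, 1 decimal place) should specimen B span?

Specimen A: true annual layer count = 23472 − 4 + 14 = 23482.
A: Extension rate ≈ 2539.9 / 23482 = 0.108 mm/year.
For B, 0.108 mm/year × 41996 years = 4535.6 mm.

4535.6 mm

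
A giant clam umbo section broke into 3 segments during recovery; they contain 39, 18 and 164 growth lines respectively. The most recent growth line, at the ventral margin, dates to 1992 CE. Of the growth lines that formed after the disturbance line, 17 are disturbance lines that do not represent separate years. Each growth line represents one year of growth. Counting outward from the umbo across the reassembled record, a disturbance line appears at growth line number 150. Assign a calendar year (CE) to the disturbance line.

Total growth lines = 39 + 18 + 164 = 221.
Between growth line 150 and the ventral margin there are 221 − 150 = 71 growth lines.
Excluding 17 false growth lines: 71 − 17 = 54.
Counting back 54 years from 1992 CE places the disturbance line in 1992 − 54 = 1938 CE.

1938 CE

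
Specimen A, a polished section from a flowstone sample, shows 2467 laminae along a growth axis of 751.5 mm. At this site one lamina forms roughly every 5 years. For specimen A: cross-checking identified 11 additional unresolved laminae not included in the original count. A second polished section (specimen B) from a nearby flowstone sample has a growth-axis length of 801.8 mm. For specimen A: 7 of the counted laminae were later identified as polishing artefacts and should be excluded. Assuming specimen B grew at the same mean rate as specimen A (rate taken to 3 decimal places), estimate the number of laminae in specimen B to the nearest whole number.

2629 laminae

Specimen A: true lamina count = 2467 − 7 + 11 = 2471.
Specimen A: multiplying by 5 years per lamina: 2471 × 5 = 12355 years.
A: Mean rate = 751.5 mm / 12355 years ≈ 0.061 mm/year.
B spans 801.8 / 0.061 = 13144.26 years; at 5 years per lamina that is 13144.26 / 5 ≈ 2629 laminae.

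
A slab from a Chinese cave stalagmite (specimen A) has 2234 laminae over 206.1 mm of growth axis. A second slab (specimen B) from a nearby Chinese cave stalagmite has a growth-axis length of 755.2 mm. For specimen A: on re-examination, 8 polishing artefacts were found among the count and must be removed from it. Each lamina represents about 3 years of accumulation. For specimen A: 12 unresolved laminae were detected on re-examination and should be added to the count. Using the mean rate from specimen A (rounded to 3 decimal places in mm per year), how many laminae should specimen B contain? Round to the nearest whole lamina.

8120 laminae

Specimen A: true lamina count = 2234 − 8 + 12 = 2238.
Specimen A: multiplying by 3 years per lamina: 2238 × 3 = 6714 years.
A: Extension rate ≈ 206.1 / 6714 = 0.031 mm/yr.
Specimen B: 755.2 mm / 0.031 mm per year = 24361.29 years; at 3 years per lamina that is 24361.29 / 3 ≈ 8120 laminae.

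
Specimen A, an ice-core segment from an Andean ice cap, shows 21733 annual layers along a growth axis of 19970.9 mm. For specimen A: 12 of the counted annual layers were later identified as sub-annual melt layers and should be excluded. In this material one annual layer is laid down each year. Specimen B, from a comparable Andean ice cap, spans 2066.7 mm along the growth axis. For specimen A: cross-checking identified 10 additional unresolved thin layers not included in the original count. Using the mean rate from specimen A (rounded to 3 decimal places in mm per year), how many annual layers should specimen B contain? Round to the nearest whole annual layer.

2249 annual layers

Specimen A: adjusted count: 21733 − 12 + 10 = 21731 annual layers.
A: 19970.9 mm over 21731 years gives 19970.9 / 21731 ≈ 0.919 mm per year.
B spans 2066.7 / 0.919 = 2248.86 years ≈ 2249 annual layers.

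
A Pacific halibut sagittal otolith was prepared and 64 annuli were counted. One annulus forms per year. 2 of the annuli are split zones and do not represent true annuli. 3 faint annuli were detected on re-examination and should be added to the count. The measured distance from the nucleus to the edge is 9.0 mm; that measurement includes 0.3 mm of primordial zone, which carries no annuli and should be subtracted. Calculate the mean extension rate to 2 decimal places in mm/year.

0.13 mm/year

Adjusted count: 64 − 2 + 3 = 65 annuli.
Removing the 0.3 mm offcut leaves 9.0 − 0.3 = 8.7 mm.
Extension rate ≈ 8.7 / 65 = 0.13 mm/year.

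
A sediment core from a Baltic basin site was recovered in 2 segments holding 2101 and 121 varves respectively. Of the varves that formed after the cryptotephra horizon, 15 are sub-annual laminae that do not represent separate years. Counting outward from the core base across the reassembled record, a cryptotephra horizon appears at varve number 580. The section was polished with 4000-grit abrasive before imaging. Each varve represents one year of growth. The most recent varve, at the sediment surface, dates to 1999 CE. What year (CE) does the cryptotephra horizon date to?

372 CE

Total varves = 2101 + 121 = 2222.
The cryptotephra horizon sits at varve 580 from the core base, so 2222 − 580 = 1642 varves formed after it.
1642 − 15 false = 1627 true varves after the cryptotephra horizon.
1999 − 1627 = 372 CE.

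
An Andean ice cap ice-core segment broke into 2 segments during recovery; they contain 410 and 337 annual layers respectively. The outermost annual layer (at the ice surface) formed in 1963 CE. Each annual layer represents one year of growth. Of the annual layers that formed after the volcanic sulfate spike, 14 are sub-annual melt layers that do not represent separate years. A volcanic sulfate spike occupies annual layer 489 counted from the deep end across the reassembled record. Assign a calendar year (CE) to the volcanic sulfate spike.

Total annual layers = 410 + 337 = 747.
The volcanic sulfate spike sits at annual layer 489 from the deep end, so 747 − 489 = 258 annual layers formed after it.
258 − 14 false = 244 true annual layers after the volcanic sulfate spike.
Counting back 244 years from 1963 CE places the volcanic sulfate spike in 1963 − 244 = 1719 CE.

1719 CE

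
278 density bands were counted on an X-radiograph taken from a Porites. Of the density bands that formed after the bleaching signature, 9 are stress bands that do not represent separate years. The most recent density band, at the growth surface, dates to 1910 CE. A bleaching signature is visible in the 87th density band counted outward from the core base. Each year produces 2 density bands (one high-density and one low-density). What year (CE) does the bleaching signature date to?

1819 CE

278 − 87 = 191 density bands lie beyond the bleaching signature toward the growth surface.
Excluding 9 false density bands: 191 − 9 = 182.
182 density bands at 2 per year is 182 / 2 = 91 years.
1910 − 91 = 1819 CE.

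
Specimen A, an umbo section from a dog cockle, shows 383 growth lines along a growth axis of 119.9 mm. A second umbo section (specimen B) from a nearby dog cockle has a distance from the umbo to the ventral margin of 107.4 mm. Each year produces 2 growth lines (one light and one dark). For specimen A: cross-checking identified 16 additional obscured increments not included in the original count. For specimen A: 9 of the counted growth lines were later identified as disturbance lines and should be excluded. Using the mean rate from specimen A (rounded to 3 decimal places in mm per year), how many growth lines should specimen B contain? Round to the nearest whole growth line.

Specimen A: adjusted count: 383 − 9 + 16 = 390 growth lines.
Specimen A: dividing by 2 growth lines per year: 390 / 2 = 195 years.
A: 119.9 mm over 195 years gives 119.9 / 195 ≈ 0.615 mm per year.
B spans 107.4 / 0.615 = 174.63 years; at 2 growth lines per year that is 174.63 × 2 ≈ 349 growth lines.

349 growth lines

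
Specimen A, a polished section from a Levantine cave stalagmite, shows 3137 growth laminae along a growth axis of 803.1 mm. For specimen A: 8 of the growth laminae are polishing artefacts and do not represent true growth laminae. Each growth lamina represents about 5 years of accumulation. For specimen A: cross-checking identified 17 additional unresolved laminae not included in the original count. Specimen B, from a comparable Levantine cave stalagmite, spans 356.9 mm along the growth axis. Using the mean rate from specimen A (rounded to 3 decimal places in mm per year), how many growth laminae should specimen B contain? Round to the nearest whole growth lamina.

1400 growth laminae

Specimen A: after corrections the count is 3137 − 8 + 17 = 3146 growth laminae.
Specimen A: multiplying by 5 years per growth lamina: 3146 × 5 = 15730 years.
A: Mean rate = 803.1 mm / 15730 years ≈ 0.051 mm per year.
For B, 356.9 / 0.051 = 6998.04 years; at 5 years per growth lamina that is 6998.04 / 5 ≈ 1400 growth laminae.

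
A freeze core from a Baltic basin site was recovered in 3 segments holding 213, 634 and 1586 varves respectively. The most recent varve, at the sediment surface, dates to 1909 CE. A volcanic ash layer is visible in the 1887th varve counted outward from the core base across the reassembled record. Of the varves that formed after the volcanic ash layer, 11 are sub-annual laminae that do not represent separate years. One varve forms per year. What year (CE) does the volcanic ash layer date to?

Total varves = 213 + 634 + 1586 = 2433.
Between varve 1887 and the sediment surface there are 2433 − 1887 = 546 varves.
546 − 11 false = 535 true varves after the volcanic ash layer.
The varve at the sediment surface is 1909 CE, so the volcanic ash layer dates to 1909 − 535 = 1374 CE.

1374 CE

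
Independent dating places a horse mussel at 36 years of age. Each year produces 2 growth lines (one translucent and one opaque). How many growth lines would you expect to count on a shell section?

72 growth lines

36 years at 2 growth lines per year gives 36 × 2 = 72 growth lines.
So 72 growth lines should be present.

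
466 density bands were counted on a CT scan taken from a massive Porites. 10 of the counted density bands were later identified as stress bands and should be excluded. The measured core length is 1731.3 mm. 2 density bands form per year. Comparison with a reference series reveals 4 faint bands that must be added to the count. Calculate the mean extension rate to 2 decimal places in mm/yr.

7.53 mm/yr

True density band count = 466 − 10 + 4 = 460.
With 2 density bands per year, 460 / 2 = 230 years.
Mean rate = 1731.3 mm / 230 years ≈ 7.53 mm/yr.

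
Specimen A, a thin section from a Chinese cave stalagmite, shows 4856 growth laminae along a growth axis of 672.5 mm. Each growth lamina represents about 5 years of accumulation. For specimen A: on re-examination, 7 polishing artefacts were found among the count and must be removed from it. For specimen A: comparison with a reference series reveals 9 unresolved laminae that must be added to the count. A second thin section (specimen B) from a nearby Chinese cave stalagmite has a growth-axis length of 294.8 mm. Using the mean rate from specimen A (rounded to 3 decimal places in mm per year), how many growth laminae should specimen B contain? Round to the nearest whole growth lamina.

Specimen A: correcting the raw count gives 4856 − 7 + 9 = 4858 true growth laminae.
Specimen A: 4858 growth laminae at 5 years each span 4858 × 5 = 24290 years.
A: Mean rate = 672.5 mm / 24290 years ≈ 0.028 mm per year.
B spans 294.8 / 0.028 = 10528.57 years; at 5 years per growth lamina that is 10528.57 / 5 ≈ 2106 growth laminae.

2106 growth laminae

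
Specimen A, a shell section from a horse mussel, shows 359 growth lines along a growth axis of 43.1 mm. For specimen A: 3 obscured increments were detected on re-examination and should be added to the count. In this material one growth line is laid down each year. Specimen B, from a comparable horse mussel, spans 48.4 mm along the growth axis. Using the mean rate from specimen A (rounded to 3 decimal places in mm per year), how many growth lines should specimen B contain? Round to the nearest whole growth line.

407 growth lines

Specimen A: correcting the raw count gives 359 + 3 = 362 true growth lines.
A: Mean rate = 43.1 mm / 362 years ≈ 0.119 mm/year.
B spans 48.4 / 0.119 = 406.72 years ≈ 407 growth lines.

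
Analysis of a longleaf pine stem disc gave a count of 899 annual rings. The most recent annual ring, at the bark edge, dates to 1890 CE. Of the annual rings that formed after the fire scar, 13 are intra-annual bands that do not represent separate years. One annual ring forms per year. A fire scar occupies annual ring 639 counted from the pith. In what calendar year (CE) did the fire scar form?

Between annual ring 639 and the bark edge there are 899 − 639 = 260 annual rings.
Excluding 13 false annual rings: 260 − 13 = 247.
Counting back 247 years from 1890 CE places the fire scar in 1890 − 247 = 1643 CE.

1643 CE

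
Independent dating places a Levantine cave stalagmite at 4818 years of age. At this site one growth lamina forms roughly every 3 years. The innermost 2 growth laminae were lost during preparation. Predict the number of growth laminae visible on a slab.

At 3 years per growth lamina, 4818 / 3 = 1606 growth laminae are expected.
Subtracting the 2 growth laminae not captured gives 1606 − 2 = 1604 growth laminae in the record.

1604 growth laminae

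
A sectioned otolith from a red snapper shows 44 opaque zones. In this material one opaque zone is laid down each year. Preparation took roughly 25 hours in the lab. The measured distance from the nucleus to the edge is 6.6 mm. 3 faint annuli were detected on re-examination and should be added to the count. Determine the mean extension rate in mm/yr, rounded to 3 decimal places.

Correcting the raw count gives 44 + 3 = 47 true opaque zones.
Mean rate = 6.6 mm / 47 years ≈ 0.140 mm/yr.

0.140 mm/yr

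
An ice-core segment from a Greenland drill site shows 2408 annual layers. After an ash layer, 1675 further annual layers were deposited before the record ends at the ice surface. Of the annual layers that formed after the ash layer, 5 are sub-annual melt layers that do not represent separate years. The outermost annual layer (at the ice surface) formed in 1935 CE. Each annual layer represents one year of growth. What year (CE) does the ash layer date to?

265 CE

There are 1675 annual layers younger than the ash layer.
Removing the 5 false annual layers leaves 1675 − 5 = 1670 true annual layers beyond the ash layer.
The annual layer at the ice surface is 1935 CE, so the ash layer dates to 1935 − 1670 = 265 CE.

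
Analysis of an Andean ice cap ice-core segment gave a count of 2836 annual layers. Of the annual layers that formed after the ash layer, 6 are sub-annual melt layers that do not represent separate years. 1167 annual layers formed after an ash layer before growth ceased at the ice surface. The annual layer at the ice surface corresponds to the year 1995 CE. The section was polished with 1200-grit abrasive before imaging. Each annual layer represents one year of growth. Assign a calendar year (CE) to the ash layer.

834 CE

1167 annual layers post-date the ash layer.
Excluding 6 false annual layers: 1167 − 6 = 1161.
1995 − 1161 = 834 CE.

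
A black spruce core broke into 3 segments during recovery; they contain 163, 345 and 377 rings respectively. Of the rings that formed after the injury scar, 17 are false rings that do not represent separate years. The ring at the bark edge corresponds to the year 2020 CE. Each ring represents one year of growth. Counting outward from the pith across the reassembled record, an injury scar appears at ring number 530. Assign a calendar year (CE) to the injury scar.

Total rings = 163 + 345 + 377 = 885.
Between ring 530 and the bark edge there are 885 − 530 = 355 rings.
Removing the 17 false rings leaves 355 − 17 = 338 true rings beyond the injury scar.
The ring at the bark edge is 2020 CE, so the injury scar dates to 2020 − 338 = 1682 CE.

1682 CE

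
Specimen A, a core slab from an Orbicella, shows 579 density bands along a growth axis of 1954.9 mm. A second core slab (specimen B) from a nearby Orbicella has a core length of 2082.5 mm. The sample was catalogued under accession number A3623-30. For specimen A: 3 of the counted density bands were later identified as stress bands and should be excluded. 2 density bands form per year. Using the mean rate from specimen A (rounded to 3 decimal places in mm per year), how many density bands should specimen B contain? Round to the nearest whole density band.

Specimen A: correcting the raw count gives 579 − 3 = 576 true density bands.
Specimen A: dividing by 2 density bands per year: 576 / 2 = 288 years.
A: Extension rate ≈ 1954.9 / 288 = 6.788 mm/year.
For B, 2082.5 / 6.788 = 306.79 years; at 2 density bands per year that is 306.79 × 2 ≈ 614 density bands.

614 density bands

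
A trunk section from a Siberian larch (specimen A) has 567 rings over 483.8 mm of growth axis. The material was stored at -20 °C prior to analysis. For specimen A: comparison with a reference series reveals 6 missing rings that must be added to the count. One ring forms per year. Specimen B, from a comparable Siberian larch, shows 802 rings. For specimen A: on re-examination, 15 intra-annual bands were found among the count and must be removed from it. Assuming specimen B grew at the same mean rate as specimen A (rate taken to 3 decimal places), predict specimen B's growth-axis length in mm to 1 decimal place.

695.3 mm

Specimen A: after corrections the count is 567 − 15 + 6 = 558 rings.
A: Mean rate = 483.8 mm / 558 years ≈ 0.867 mm per year.
Length of B = 0.867 × 802 = 695.3 mm.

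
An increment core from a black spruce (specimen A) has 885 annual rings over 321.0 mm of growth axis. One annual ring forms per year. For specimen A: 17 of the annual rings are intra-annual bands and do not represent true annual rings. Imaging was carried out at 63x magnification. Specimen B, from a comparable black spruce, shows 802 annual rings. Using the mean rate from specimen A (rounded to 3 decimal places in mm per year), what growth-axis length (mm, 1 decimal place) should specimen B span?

Specimen A: after corrections the count is 885 − 17 = 868 annual rings.
A: Mean rate = 321.0 mm / 868 years ≈ 0.370 mm/year.
B's length ≈ 0.370 × 802 = 296.7 mm.

296.7 mm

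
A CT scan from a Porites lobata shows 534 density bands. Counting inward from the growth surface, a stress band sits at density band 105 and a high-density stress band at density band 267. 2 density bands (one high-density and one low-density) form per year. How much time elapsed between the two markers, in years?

81 yr

The two markers are separated by 267 − 105 = 162 density bands.
Dividing by 2 density bands per year: 162 / 2 = 81 years.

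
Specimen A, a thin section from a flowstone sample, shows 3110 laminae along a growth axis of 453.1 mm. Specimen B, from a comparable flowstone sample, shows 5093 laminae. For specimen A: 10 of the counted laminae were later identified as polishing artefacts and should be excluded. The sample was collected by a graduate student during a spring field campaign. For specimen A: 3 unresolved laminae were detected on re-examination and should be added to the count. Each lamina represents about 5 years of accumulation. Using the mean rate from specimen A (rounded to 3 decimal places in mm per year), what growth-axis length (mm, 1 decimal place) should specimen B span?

738.5 mm

Specimen A: correcting the raw count gives 3110 − 10 + 3 = 3103 true laminae.
Specimen A: at 5 years per lamina, 3103 × 5 = 15515 years.
A: 453.1 mm over 15515 years gives 453.1 / 15515 ≈ 0.029 mm per year.
Specimen B: multiplying by 5 years per lamina: 5093 × 5 = 25465 years. Length of B = 0.029 × 25465 = 738.5 mm.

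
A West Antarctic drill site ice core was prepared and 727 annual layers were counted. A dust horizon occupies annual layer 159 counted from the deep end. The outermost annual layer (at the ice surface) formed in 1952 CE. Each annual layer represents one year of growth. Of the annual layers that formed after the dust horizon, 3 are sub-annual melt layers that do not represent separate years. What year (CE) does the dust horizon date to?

1387 CE

Between annual layer 159 and the ice surface there are 727 − 159 = 568 annual layers.
Excluding 3 false annual layers: 568 − 3 = 565.
1952 − 565 = 1387 CE.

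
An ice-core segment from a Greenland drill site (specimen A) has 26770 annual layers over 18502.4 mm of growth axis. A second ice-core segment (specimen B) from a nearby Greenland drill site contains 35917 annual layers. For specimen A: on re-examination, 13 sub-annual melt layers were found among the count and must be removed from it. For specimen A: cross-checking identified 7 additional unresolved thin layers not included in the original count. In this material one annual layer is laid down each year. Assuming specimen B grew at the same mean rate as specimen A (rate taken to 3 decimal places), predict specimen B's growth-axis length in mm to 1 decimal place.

24818.6 mm

Specimen A: after corrections the count is 26770 − 13 + 7 = 26764 annual layers.
A: 18502.4 mm over 26764 years gives 18502.4 / 26764 ≈ 0.691 mm per year.
Length of B = 0.691 × 35917 = 24818.6 mm.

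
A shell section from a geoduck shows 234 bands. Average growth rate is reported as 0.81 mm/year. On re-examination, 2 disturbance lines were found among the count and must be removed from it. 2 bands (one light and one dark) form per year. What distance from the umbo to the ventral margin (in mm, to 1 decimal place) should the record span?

94.0 mm

True band count = 234 − 2 = 232.
Dividing by 2 bands per year: 232 / 2 = 116 years.
Length ≈ 0.81 × 116 = 94.0 mm.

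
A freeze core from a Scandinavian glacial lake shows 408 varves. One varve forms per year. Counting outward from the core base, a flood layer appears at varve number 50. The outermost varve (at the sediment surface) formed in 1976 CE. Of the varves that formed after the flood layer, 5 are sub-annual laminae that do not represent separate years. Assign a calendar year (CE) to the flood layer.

408 − 50 = 358 varves lie beyond the flood layer toward the sediment surface.
Removing the 5 false varves leaves 358 − 5 = 353 true varves beyond the flood layer.
The varve at the sediment surface is 1976 CE, so the flood layer dates to 1976 − 353 = 1623 CE.

1623 CE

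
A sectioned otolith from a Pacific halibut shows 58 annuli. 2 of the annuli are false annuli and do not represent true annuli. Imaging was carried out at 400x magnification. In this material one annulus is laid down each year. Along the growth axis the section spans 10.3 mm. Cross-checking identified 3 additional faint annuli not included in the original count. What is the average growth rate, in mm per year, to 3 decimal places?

After corrections the count is 58 − 2 + 3 = 59 annuli.
Mean rate = 10.3 mm / 59 years ≈ 0.175 mm per year.

0.175 mm per year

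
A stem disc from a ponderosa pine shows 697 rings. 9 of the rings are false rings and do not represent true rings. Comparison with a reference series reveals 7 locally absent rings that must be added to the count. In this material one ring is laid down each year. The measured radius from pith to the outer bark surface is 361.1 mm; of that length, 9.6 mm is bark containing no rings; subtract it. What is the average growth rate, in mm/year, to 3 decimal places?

Correcting the raw count gives 697 − 9 + 7 = 695 true rings.
Removing the 9.6 mm offcut leaves 361.1 − 9.6 = 351.5 mm.
Mean rate = 351.5 mm / 695 years ≈ 0.506 mm/year.

0.506 mm/year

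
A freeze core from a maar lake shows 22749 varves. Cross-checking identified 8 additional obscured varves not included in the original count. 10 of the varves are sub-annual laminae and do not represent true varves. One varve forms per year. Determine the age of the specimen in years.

22747 years

True varve count = 22749 − 10 + 8 = 22747.
With a one-to-one varve periodicity this is 22747 years.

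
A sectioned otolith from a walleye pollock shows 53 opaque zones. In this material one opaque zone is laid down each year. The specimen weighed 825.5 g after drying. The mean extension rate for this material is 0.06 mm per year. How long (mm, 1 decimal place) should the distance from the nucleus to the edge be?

3.2 mm

53 years of growth are recorded.
53 years at 0.06 mm/year gives 0.06 × 53 = 3.2 mm.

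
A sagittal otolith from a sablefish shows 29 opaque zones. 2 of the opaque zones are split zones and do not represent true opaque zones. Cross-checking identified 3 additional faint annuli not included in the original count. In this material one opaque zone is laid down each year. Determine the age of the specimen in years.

30 years

True opaque zone count = 29 − 2 + 3 = 30.
One opaque zone per year makes the duration 30 years.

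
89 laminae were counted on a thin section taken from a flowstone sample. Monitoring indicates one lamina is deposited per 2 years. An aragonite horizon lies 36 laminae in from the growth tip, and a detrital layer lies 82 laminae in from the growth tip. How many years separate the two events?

92 years

Separation: 82 − 36 = 46 laminae.
At 2 years per lamina, 46 × 2 = 92 years.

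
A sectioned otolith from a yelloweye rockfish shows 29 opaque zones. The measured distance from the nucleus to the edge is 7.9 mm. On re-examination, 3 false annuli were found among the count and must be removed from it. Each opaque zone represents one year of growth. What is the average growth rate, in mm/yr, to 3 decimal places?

Correcting the raw count gives 29 − 3 = 26 true opaque zones.
Mean rate = 7.9 mm / 26 years ≈ 0.304 mm/yr.

0.304 mm/yr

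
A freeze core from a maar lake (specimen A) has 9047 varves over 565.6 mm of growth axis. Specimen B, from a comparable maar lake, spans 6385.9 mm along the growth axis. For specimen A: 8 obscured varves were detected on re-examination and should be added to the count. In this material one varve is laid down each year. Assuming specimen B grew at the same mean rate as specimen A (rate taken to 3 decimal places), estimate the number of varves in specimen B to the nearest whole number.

102998 varves

Specimen A: after corrections the count is 9047 + 8 = 9055 varves.
A: 565.6 mm over 9055 years gives 565.6 / 9055 ≈ 0.062 mm/year.
B spans 6385.9 / 0.062 = 102998.39 years ≈ 102998 varves.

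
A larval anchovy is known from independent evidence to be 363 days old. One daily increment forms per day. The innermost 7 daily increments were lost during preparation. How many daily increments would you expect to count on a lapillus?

One daily increment per day gives 363 daily increments over 363 days.
Less the 7 uncaptured daily increments: 363 − 7 = 356.

356 daily increments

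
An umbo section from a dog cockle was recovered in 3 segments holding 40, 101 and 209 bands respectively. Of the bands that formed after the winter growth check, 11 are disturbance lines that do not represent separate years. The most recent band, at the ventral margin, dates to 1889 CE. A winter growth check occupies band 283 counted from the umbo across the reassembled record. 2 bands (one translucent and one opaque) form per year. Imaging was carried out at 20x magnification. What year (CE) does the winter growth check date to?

Total bands = 40 + 101 + 209 = 350.
Between band 283 and the ventral margin there are 350 − 283 = 67 bands.
Excluding 11 false bands: 67 − 11 = 56.
Dividing by 2 bands per year: 56 / 2 = 28 years.
The band at the ventral margin is 1889 CE, so the winter growth check dates to 1889 − 28 = 1861 CE.

1861 CE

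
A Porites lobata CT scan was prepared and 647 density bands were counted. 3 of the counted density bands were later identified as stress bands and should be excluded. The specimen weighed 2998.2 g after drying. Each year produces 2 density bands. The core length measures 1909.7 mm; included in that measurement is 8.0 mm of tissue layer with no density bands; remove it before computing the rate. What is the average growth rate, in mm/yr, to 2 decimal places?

5.91 mm/yr

True density band count = 647 − 3 = 644.
With 2 density bands per year, 644 / 2 = 322 years.
Net length = 1909.7 − 8.0 = 1901.7 mm.
Mean rate = 1901.7 mm / 322 years ≈ 5.91 mm/yr.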